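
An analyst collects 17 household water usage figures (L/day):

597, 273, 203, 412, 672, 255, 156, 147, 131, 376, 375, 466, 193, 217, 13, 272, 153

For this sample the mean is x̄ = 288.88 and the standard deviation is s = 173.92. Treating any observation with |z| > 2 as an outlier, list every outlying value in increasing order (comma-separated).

Cutoffs at x̄ ± 2s: 288.88 ± 2·173.92 = [-58.96, 636.72].
672: z = 2.20, |z| > 2 → outlier.
Every other value lies within [-58.96, 636.72].

672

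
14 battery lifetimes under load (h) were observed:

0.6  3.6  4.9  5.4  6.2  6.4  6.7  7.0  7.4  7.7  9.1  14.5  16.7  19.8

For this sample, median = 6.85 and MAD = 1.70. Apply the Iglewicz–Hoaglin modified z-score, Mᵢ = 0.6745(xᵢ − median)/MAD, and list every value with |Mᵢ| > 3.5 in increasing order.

16.7, 19.8

|Mᵢ| > 3.5 ⇔ |xᵢ − 6.85| > 3.5·1.70/0.6745 = 8.82.
So outliers lie outside [-1.97, 15.67].
16.7: M = 3.91 → outlier.
19.8: M = 5.14 → outlier.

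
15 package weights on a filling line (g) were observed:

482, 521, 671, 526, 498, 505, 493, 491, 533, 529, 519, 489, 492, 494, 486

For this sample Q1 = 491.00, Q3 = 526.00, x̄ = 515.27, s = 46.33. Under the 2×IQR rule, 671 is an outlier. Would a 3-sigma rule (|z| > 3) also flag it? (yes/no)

yes

z = (671 − 515.27) / 46.33 = 3.36.
|z| = 3.36 > 3.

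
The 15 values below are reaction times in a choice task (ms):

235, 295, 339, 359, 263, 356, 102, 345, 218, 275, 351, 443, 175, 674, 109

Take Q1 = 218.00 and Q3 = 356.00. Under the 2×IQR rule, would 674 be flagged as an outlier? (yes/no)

yes

IQR = Q3 − Q1 = 356.00 − 218.00 = 138.00.
Lower fence = Q1 − 2·IQR = 218.00 − 276.00 = -58.00.
Upper fence = Q3 + 2·IQR = 356.00 + 276.00 = 632.00.
674 lies above the upper fence.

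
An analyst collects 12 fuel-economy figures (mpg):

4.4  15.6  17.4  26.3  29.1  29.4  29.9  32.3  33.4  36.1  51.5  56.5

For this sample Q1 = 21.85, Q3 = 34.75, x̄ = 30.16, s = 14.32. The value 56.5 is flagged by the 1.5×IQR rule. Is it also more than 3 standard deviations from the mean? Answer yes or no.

no

z = (56.5 − 30.16) / 14.32 = 1.84.
|z| = 1.84 ≤ 3.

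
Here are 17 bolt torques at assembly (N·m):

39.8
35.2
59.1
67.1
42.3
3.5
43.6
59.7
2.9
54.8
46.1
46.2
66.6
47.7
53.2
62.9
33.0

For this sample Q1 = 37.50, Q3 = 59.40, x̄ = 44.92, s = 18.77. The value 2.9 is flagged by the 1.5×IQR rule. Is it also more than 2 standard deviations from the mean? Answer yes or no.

z = (2.9 − 44.92) / 18.77 = -2.24.
|z| = 2.24 > 2.

yes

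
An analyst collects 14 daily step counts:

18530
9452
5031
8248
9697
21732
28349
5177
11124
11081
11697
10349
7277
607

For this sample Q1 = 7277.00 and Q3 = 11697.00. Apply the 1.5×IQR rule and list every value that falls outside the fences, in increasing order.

IQR = Q3 − Q1 = 11697.00 − 7277.00 = 4420.00.
Lower fence = Q1 − 1.5·IQR = 7277.00 − 6630.00 = 647.00.
Upper fence = Q3 + 1.5·IQR = 11697.00 + 6630.00 = 18327.00.
607 < 647.00 → outlier.
18530 > 18327.00 → outlier.
21732 > 18327.00 → outlier.
28349 > 18327.00 → outlier.
All remaining values lie within [647.00, 18327.00].

607, 18530, 21732, 28349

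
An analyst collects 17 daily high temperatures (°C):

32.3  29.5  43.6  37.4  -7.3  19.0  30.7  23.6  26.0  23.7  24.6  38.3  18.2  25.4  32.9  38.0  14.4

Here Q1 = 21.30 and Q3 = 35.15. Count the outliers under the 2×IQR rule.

1

IQR = 13.85; fences at 21.30 − 27.70 = -6.40 and 35.15 + 27.70 = 62.85.
Outside the cutoffs: -7.3.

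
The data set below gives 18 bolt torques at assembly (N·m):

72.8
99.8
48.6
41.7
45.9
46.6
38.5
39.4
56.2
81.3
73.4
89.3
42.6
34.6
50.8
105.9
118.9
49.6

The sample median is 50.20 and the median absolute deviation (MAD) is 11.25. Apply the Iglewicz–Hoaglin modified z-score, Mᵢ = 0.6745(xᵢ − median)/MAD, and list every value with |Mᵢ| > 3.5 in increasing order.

118.9

|Mᵢ| > 3.5 ⇔ |xᵢ − 50.20| > 3.5·11.25/0.6745 = 58.38.
So outliers lie outside [-8.18, 108.58].
118.9: M = 4.12 → outlier.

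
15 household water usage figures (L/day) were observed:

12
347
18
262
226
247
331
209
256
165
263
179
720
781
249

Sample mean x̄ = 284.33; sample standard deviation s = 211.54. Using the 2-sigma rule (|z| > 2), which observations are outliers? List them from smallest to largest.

Cutoffs at x̄ ± 2s: 284.33 ± 2·211.54 = [-138.75, 707.41].
720: z = 2.06, |z| > 2 → outlier.
781: z = 2.35, |z| > 2 → outlier.
Every other value lies within [-138.75, 707.41].

720, 781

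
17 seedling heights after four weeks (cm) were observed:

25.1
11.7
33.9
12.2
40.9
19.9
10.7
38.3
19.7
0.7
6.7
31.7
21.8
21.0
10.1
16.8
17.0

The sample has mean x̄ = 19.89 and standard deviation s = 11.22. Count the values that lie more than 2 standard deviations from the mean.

0

Cutoffs: x̄ ± 2s = [-2.55, 42.33].
Every value lies within the cutoffs.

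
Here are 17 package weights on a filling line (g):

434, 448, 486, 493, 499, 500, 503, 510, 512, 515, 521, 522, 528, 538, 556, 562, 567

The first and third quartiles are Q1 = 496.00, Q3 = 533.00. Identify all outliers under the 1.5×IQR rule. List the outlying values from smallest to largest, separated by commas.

IQR = Q3 − Q1 = 533.00 − 496.00 = 37.00.
Lower fence = Q1 − 1.5·IQR = 496.00 − 55.50 = 440.50.
Upper fence = Q3 + 1.5·IQR = 533.00 + 55.50 = 588.50.
434 < 440.50 → outlier.
All remaining values lie within [440.50, 588.50].

434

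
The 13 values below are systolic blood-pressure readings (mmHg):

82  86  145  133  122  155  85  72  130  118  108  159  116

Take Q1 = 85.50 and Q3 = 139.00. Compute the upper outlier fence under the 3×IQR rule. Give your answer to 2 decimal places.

IQR = Q3 − Q1 = 139.00 − 85.50 = 53.50.
Lower fence = Q1 − 3·IQR = 85.50 − 160.50 = -75.00.
Upper fence = Q3 + 3·IQR = 139.00 + 160.50 = 299.50.

299.50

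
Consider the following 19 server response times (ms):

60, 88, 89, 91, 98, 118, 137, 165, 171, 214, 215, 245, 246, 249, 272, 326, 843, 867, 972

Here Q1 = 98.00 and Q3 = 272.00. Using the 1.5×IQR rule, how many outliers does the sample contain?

3

IQR = 174.00; fences at 98.00 − 261.00 = -163.00 and 272.00 + 261.00 = 533.00.
Outside the cutoffs: 843, 867, 972.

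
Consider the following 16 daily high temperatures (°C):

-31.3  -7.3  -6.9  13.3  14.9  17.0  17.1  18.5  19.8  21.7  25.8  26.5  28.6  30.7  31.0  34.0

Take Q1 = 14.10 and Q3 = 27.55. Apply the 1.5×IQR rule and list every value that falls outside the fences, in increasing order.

-31.3, -7.3, -6.9

IQR = Q3 − Q1 = 27.55 − 14.10 = 13.45.
Lower fence = Q1 − 1.5·IQR = 14.10 − 20.175 = -6.075.
Upper fence = Q3 + 1.5·IQR = 27.55 + 20.175 = 47.725.
-31.3 < -6.075 → outlier.
-7.3 < -6.075 → outlier.
-6.9 < -6.075 → outlier.
All remaining values lie within [-6.075, 47.725].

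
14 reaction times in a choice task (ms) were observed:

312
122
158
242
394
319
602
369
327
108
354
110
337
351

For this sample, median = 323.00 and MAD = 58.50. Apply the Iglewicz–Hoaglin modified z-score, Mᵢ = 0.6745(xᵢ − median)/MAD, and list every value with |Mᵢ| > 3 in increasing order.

|Mᵢ| > 3 ⇔ |xᵢ − 323.00| > 3·58.50/0.6745 = 260.19.
So outliers lie outside [62.81, 583.19].
602: M = 3.22 → outlier.

602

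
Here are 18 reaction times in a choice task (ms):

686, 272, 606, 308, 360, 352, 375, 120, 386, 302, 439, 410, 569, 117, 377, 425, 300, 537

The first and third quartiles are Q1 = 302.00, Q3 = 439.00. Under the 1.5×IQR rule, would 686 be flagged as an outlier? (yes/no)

yes

IQR = Q3 − Q1 = 439.00 − 302.00 = 137.00.
Lower fence = Q1 − 1.5·IQR = 302.00 − 205.50 = 96.50.
Upper fence = Q3 + 1.5·IQR = 439.00 + 205.50 = 644.50.
686 lies above the upper fence.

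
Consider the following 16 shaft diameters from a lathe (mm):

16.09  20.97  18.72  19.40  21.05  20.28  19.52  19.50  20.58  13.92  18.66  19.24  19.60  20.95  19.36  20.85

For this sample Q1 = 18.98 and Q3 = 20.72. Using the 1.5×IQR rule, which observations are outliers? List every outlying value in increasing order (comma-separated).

IQR = Q3 − Q1 = 20.72 − 18.98 = 1.74.
Lower fence = Q1 − 1.5·IQR = 18.98 − 2.61 = 16.37.
Upper fence = Q3 + 1.5·IQR = 20.72 + 2.61 = 23.33.
13.92 < 16.37 → outlier.
16.09 < 16.37 → outlier.
All remaining values lie within [16.37, 23.33].

13.92, 16.09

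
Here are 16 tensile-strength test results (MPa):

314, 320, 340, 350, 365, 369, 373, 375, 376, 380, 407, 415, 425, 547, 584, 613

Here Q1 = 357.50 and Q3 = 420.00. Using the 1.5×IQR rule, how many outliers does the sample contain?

3

IQR = 62.50; fences at 357.50 − 93.75 = 263.75 and 420.00 + 93.75 = 513.75.
Outside the cutoffs: 547, 584, 613.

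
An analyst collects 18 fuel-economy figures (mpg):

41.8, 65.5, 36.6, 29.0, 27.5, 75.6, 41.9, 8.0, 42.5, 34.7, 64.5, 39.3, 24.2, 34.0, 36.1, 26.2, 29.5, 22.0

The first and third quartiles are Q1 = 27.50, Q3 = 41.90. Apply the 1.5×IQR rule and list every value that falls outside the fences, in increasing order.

64.5, 65.5, 75.6

IQR = Q3 − Q1 = 41.90 − 27.50 = 14.40.
Lower fence = Q1 − 1.5·IQR = 27.50 − 21.60 = 5.90.
Upper fence = Q3 + 1.5·IQR = 41.90 + 21.60 = 63.50.
64.5 > 63.50 → outlier.
65.5 > 63.50 → outlier.
75.6 > 63.50 → outlier.
All remaining values lie within [5.90, 63.50].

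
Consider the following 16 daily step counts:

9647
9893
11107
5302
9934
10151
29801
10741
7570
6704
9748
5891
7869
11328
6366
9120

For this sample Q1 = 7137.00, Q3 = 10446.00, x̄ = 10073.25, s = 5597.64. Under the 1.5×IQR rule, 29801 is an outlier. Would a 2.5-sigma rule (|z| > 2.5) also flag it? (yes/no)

yes

z = (29801 − 10073.25) / 5597.64 = 3.52.
|z| = 3.52 > 2.5.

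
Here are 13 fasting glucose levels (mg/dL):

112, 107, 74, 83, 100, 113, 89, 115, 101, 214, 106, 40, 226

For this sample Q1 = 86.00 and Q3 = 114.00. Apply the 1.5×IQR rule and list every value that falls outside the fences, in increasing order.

IQR = Q3 − Q1 = 114.00 − 86.00 = 28.00.
Lower fence = Q1 − 1.5·IQR = 86.00 − 42.00 = 44.00.
Upper fence = Q3 + 1.5·IQR = 114.00 + 42.00 = 156.00.
40 < 44.00 → outlier.
214 > 156.00 → outlier.
226 > 156.00 → outlier.
All remaining values lie within [44.00, 156.00].

40, 214, 226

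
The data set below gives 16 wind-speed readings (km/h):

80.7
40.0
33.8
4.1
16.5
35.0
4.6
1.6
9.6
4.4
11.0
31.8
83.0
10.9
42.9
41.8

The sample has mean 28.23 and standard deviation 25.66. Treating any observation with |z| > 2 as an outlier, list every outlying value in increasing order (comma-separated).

Cutoffs at x̄ ± 2s: 28.23 ± 2·25.66 = [-23.09, 79.55].
80.7: z = 2.04, |z| > 2 → outlier.
83.0: z = 2.13, |z| > 2 → outlier.
Every other value lies within [-23.09, 79.55].

80.7, 83.0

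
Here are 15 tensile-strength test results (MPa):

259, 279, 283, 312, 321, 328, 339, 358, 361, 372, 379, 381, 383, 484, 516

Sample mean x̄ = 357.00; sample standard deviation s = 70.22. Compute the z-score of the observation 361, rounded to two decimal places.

0.06

z = (361 − 357.00) / 70.22 = 0.06.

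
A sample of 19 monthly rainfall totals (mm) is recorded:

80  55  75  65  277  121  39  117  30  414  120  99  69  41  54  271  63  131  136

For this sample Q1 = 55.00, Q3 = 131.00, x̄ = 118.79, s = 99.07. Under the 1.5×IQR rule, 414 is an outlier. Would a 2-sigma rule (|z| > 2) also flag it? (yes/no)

yes

z = (414 − 118.79) / 99.07 = 2.98.
|z| = 2.98 > 2.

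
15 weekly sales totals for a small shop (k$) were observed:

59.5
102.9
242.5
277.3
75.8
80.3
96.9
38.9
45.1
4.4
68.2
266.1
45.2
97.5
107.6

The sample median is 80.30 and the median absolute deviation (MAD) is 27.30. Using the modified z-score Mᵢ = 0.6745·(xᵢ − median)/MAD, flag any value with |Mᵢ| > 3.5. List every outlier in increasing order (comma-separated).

|Mᵢ| > 3.5 ⇔ |xᵢ − 80.30| > 3.5·27.30/0.6745 = 141.66.
So outliers lie outside [-61.36, 221.96].
242.5: M = 4.01 → outlier.
266.1: M = 4.59 → outlier.
277.3: M = 4.87 → outlier.

242.5, 266.1, 277.3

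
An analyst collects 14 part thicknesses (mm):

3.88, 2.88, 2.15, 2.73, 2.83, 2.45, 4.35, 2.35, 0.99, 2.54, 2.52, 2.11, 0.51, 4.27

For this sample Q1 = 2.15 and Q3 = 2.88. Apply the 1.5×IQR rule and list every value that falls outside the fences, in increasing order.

IQR = Q3 − Q1 = 2.88 − 2.15 = 0.73.
Lower fence = Q1 − 1.5·IQR = 2.15 − 1.095 = 1.055.
Upper fence = Q3 + 1.5·IQR = 2.88 + 1.095 = 3.975.
0.51 < 1.055 → outlier.
0.99 < 1.055 → outlier.
4.27 > 3.975 → outlier.
4.35 > 3.975 → outlier.
All remaining values lie within [1.055, 3.975].

0.51, 0.99, 4.27, 4.35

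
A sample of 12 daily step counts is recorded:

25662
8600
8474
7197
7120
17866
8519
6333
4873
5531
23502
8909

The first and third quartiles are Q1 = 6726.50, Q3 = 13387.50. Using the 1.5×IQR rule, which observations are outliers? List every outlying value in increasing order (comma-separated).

IQR = Q3 − Q1 = 13387.50 − 6726.50 = 6661.00.
Lower fence = Q1 − 1.5·IQR = 6726.50 − 9991.50 = -3265.00.
Upper fence = Q3 + 1.5·IQR = 13387.50 + 9991.50 = 23379.00.
23502 > 23379.00 → outlier.
25662 > 23379.00 → outlier.
All remaining values lie within [-3265.00, 23379.00].

23502, 25662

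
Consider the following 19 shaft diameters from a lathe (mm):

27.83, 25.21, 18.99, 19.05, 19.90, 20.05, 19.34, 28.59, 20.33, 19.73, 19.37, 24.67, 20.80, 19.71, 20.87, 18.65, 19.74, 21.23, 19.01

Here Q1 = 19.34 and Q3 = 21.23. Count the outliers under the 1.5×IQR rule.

4

IQR = 1.89; fences at 19.34 − 2.835 = 16.505 and 21.23 + 2.835 = 24.065.
Outside the cutoffs: 24.67, 25.21, 27.83, 28.59.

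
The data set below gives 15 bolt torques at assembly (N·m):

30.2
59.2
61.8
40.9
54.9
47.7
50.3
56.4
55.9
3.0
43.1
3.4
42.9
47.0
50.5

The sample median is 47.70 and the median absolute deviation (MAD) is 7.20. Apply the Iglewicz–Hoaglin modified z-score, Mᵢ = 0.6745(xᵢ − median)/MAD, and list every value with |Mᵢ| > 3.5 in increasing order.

|Mᵢ| > 3.5 ⇔ |xᵢ − 47.70| > 3.5·7.20/0.6745 = 37.36.
So outliers lie outside [10.34, 85.06].
3.0: M = -4.19 → outlier.
3.4: M = -4.15 → outlier.

3.0, 3.4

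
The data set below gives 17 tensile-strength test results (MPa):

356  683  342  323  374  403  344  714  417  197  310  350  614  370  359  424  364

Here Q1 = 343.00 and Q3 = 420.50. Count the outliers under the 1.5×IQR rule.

4

IQR = 77.50; fences at 343.00 − 116.25 = 226.75 and 420.50 + 116.25 = 536.75.
Outside the cutoffs: 197, 614, 683, 714.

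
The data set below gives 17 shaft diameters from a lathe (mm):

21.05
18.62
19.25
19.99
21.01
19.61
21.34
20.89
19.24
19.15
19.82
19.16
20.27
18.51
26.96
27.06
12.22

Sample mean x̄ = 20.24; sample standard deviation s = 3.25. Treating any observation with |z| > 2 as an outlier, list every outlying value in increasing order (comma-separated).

12.22, 26.96, 27.06

Cutoffs at x̄ ± 2s: 20.24 ± 2·3.25 = [13.74, 26.74].
12.22: z = -2.47, |z| > 2 → outlier.
26.96: z = 2.07, |z| > 2 → outlier.
27.06: z = 2.10, |z| > 2 → outlier.
Every other value lies within [13.74, 26.74].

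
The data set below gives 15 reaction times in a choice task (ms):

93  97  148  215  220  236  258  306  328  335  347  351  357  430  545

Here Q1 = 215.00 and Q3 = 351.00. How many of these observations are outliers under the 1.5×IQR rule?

0

IQR = 136.00; fences at 215.00 − 204.00 = 11.00 and 351.00 + 204.00 = 555.00.
Every value lies within the cutoffs.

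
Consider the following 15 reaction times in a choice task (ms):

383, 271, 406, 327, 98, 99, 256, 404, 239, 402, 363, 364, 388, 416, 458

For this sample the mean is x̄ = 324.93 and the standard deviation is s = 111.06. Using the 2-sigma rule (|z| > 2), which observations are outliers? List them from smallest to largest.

Cutoffs at x̄ ± 2s: 324.93 ± 2·111.06 = [102.81, 547.05].
98: z = -2.04, |z| > 2 → outlier.
99: z = -2.03, |z| > 2 → outlier.
Every other value lies within [102.81, 547.05].

98, 99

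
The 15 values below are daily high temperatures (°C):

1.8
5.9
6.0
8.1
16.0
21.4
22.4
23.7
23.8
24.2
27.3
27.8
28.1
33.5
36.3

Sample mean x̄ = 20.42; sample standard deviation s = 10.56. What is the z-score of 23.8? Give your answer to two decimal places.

0.32

z = (23.8 − 20.42) / 10.56 = 0.32.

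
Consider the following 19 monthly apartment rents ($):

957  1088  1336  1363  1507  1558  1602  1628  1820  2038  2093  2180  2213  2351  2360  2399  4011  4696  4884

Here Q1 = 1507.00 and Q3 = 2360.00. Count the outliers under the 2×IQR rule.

2

IQR = 853.00; fences at 1507.00 − 1706.00 = -199.00 and 2360.00 + 1706.00 = 4066.00.
Outside the cutoffs: 4696, 4884.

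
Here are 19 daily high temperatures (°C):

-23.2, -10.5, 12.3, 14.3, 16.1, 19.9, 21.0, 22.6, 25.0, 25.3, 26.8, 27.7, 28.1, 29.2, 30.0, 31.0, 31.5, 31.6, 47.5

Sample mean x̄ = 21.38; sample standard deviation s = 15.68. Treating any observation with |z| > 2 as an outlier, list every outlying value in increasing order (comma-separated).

-23.2, -10.5

Cutoffs at x̄ ± 2s: 21.38 ± 2·15.68 = [-9.98, 52.74].
-23.2: z = -2.84, |z| > 2 → outlier.
-10.5: z = -2.03, |z| > 2 → outlier.
Every other value lies within [-9.98, 52.74].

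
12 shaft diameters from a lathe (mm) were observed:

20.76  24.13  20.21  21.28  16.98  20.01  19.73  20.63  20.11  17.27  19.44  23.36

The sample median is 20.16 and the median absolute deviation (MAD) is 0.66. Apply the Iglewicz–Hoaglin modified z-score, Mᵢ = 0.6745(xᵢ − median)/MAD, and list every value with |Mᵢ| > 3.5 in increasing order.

|Mᵢ| > 3.5 ⇔ |xᵢ − 20.16| > 3.5·0.66/0.6745 = 3.42.
So outliers lie outside [16.74, 23.58].
24.13: M = 4.06 → outlier.

24.13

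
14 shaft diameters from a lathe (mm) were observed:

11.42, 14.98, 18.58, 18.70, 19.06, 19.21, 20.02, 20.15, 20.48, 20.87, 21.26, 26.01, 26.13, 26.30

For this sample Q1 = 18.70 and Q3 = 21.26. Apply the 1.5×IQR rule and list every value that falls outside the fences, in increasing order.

11.42, 26.01, 26.13, 26.30

IQR = Q3 − Q1 = 21.26 − 18.70 = 2.56.
Lower fence = Q1 − 1.5·IQR = 18.70 − 3.84 = 14.86.
Upper fence = Q3 + 1.5·IQR = 21.26 + 3.84 = 25.10.
11.42 < 14.86 → outlier.
26.01 > 25.10 → outlier.
26.13 > 25.10 → outlier.
26.30 > 25.10 → outlier.
All remaining values lie within [14.86, 25.10].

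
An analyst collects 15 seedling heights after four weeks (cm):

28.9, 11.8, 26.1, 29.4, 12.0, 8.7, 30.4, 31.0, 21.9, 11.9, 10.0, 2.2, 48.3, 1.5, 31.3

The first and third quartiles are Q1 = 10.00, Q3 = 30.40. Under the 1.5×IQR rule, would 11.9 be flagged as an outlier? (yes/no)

IQR = Q3 − Q1 = 30.40 − 10.00 = 20.40.
Lower fence = Q1 − 1.5·IQR = 10.00 − 30.60 = -20.60.
Upper fence = Q3 + 1.5·IQR = 30.40 + 30.60 = 61.00.
11.9 lies within [-20.60, 61.00].

no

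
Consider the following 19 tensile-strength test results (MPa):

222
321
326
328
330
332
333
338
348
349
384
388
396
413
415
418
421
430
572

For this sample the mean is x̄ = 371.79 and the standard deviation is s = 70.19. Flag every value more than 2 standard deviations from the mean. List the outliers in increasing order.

222, 572

Cutoffs at x̄ ± 2s: 371.79 ± 2·70.19 = [231.41, 512.17].
222: z = -2.13, |z| > 2 → outlier.
572: z = 2.85, |z| > 2 → outlier.
Every other value lies within [231.41, 512.17].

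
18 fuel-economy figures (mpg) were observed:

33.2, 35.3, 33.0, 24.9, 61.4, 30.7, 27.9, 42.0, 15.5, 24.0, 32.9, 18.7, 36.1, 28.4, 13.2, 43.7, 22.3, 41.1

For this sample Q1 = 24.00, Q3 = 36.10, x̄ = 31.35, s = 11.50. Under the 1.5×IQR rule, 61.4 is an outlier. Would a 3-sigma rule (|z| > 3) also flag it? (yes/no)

no

z = (61.4 − 31.35) / 11.50 = 2.61.
|z| = 2.61 ≤ 3.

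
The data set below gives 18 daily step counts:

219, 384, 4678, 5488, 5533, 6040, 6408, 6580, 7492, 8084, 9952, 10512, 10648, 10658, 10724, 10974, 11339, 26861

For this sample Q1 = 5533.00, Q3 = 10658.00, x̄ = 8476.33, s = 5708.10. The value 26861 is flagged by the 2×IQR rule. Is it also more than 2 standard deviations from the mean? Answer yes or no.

yes

z = (26861 − 8476.33) / 5708.10 = 3.22.
|z| = 3.22 > 2.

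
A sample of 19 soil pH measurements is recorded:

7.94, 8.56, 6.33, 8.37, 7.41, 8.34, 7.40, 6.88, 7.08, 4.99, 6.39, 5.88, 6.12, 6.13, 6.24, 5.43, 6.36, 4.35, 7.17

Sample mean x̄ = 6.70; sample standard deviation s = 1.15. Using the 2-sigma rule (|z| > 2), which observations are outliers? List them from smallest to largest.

Cutoffs at x̄ ± 2s: 6.70 ± 2·1.15 = [4.40, 9.00].
4.35: z = -2.04, |z| > 2 → outlier.
Every other value lies within [4.40, 9.00].

4.35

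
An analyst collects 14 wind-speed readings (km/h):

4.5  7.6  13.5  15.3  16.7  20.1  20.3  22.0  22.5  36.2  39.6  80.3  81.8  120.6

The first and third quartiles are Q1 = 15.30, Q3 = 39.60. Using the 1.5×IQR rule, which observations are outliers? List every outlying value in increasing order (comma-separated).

IQR = Q3 − Q1 = 39.60 − 15.30 = 24.30.
Lower fence = Q1 − 1.5·IQR = 15.30 − 36.45 = -21.15.
Upper fence = Q3 + 1.5·IQR = 39.60 + 36.45 = 76.05.
80.3 > 76.05 → outlier.
81.8 > 76.05 → outlier.
120.6 > 76.05 → outlier.
All remaining values lie within [-21.15, 76.05].

80.3, 81.8, 120.6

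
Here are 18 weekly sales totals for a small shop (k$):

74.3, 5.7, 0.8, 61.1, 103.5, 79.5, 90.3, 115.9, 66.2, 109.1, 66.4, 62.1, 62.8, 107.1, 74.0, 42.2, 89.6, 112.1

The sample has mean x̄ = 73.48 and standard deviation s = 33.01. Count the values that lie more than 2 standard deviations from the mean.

2

Cutoffs: x̄ ± 2s = [7.46, 139.50].
Outside the cutoffs: 0.8, 5.7.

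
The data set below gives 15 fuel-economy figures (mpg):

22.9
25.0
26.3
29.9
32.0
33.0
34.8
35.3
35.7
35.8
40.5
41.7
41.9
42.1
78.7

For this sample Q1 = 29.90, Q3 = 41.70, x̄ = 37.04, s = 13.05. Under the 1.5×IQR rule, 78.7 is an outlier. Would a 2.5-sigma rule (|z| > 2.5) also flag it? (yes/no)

yes

z = (78.7 − 37.04) / 13.05 = 3.19.
|z| = 3.19 > 2.5.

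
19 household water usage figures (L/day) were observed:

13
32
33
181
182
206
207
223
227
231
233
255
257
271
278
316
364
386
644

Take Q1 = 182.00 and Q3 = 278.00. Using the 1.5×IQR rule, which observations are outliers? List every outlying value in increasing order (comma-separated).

IQR = Q3 − Q1 = 278.00 − 182.00 = 96.00.
Lower fence = Q1 − 1.5·IQR = 182.00 − 144.00 = 38.00.
Upper fence = Q3 + 1.5·IQR = 278.00 + 144.00 = 422.00.
13 < 38.00 → outlier.
32 < 38.00 → outlier.
33 < 38.00 → outlier.
644 > 422.00 → outlier.
All remaining values lie within [38.00, 422.00].

13, 32, 33, 644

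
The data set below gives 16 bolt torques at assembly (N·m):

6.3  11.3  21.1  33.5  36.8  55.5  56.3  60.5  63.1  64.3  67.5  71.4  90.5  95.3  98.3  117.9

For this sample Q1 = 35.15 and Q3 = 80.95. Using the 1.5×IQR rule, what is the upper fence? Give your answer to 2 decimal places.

149.65

IQR = Q3 − Q1 = 80.95 − 35.15 = 45.80.
Lower fence = Q1 − 1.5·IQR = 35.15 − 68.70 = -33.55.
Upper fence = Q3 + 1.5·IQR = 80.95 + 68.70 = 149.65.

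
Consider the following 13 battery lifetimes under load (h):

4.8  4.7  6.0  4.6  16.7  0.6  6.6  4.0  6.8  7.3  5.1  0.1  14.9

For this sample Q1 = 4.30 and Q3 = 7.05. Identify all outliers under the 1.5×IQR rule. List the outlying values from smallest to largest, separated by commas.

0.1, 14.9, 16.7

IQR = Q3 − Q1 = 7.05 − 4.30 = 2.75.
Lower fence = Q1 − 1.5·IQR = 4.30 − 4.125 = 0.175.
Upper fence = Q3 + 1.5·IQR = 7.05 + 4.125 = 11.175.
0.1 < 0.175 → outlier.
14.9 > 11.175 → outlier.
16.7 > 11.175 → outlier.
All remaining values lie within [0.175, 11.175].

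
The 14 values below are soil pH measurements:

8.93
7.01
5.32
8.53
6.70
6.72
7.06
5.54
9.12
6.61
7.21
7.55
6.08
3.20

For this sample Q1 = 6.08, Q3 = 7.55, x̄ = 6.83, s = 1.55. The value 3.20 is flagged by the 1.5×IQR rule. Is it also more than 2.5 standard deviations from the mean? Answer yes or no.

no

z = (3.20 − 6.83) / 1.55 = -2.34.
|z| = 2.34 ≤ 2.5.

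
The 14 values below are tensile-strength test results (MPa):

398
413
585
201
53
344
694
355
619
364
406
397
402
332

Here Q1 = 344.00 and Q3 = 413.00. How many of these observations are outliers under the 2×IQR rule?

IQR = 69.00; fences at 344.00 − 138.00 = 206.00 and 413.00 + 138.00 = 551.00.
Outside the cutoffs: 53, 201, 585, 619, 694.

5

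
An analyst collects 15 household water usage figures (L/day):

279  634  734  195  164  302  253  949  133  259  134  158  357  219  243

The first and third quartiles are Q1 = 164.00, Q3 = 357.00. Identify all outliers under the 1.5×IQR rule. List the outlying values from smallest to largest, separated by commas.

734, 949

IQR = Q3 − Q1 = 357.00 − 164.00 = 193.00.
Lower fence = Q1 − 1.5·IQR = 164.00 − 289.50 = -125.50.
Upper fence = Q3 + 1.5·IQR = 357.00 + 289.50 = 646.50.
734 > 646.50 → outlier.
949 > 646.50 → outlier.
All remaining values lie within [-125.50, 646.50].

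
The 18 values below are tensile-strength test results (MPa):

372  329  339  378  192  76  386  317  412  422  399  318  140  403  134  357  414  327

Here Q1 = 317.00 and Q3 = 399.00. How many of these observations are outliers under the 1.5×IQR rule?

4

IQR = 82.00; fences at 317.00 − 123.00 = 194.00 and 399.00 + 123.00 = 522.00.
Outside the cutoffs: 76, 134, 140, 192.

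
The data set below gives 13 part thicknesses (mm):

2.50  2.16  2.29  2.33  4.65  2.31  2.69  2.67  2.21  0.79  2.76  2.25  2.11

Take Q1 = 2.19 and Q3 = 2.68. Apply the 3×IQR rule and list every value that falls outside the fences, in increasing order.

4.65

IQR = Q3 − Q1 = 2.68 − 2.19 = 0.49.
Lower fence = Q1 − 3·IQR = 2.19 − 1.47 = 0.72.
Upper fence = Q3 + 3·IQR = 2.68 + 1.47 = 4.15.
4.65 > 4.15 → outlier.
All remaining values lie within [0.72, 4.15].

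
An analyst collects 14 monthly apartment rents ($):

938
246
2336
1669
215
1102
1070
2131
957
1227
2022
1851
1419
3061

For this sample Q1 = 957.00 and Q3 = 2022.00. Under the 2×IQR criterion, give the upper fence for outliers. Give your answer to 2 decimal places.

4152.00

IQR = Q3 − Q1 = 2022.00 − 957.00 = 1065.00.
Lower fence = Q1 − 2·IQR = 957.00 − 2130.00 = -1173.00.
Upper fence = Q3 + 2·IQR = 2022.00 + 2130.00 = 4152.00.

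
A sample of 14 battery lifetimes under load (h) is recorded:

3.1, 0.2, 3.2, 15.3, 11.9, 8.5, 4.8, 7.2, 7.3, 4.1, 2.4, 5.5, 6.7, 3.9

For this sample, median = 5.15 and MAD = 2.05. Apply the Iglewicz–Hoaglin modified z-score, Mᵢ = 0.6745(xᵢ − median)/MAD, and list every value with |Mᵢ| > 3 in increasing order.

15.3

|Mᵢ| > 3 ⇔ |xᵢ − 5.15| > 3·2.05/0.6745 = 9.12.
So outliers lie outside [-3.97, 14.27].
15.3: M = 3.34 → outlier.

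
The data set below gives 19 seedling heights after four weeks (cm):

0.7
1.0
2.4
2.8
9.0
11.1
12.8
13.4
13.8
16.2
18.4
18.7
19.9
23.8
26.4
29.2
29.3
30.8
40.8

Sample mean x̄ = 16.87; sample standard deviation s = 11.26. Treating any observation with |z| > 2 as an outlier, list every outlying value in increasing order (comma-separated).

40.8

Cutoffs at x̄ ± 2s: 16.87 ± 2·11.26 = [-5.65, 39.39].
40.8: z = 2.13, |z| > 2 → outlier.
Every other value lies within [-5.65, 39.39].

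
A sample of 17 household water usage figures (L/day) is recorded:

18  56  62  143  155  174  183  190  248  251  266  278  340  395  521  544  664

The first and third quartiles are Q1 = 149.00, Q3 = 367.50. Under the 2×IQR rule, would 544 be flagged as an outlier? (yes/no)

IQR = Q3 − Q1 = 367.50 − 149.00 = 218.50.
Lower fence = Q1 − 2·IQR = 149.00 − 437.00 = -288.00.
Upper fence = Q3 + 2·IQR = 367.50 + 437.00 = 804.50.
544 lies within [-288.00, 804.50].

no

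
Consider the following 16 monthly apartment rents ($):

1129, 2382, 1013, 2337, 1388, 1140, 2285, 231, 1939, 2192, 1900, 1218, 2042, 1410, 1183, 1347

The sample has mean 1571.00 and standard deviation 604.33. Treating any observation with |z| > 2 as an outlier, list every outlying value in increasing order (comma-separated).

Cutoffs at x̄ ± 2s: 1571.00 ± 2·604.33 = [362.34, 2779.66].
231: z = -2.22, |z| > 2 → outlier.
Every other value lies within [362.34, 2779.66].

231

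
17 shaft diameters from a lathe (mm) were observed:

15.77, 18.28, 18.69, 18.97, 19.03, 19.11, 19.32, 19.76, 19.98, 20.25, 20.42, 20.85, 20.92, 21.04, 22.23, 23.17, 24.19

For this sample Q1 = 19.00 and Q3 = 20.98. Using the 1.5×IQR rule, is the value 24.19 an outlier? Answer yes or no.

yes

IQR = Q3 − Q1 = 20.98 − 19.00 = 1.98.
Lower fence = Q1 − 1.5·IQR = 19.00 − 2.97 = 16.03.
Upper fence = Q3 + 1.5·IQR = 20.98 + 2.97 = 23.95.
24.19 lies above the upper fence.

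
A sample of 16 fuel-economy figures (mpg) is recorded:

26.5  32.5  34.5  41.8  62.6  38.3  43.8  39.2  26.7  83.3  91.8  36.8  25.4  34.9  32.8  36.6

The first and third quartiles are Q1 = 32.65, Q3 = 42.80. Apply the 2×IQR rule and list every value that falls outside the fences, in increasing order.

83.3, 91.8

IQR = Q3 − Q1 = 42.80 − 32.65 = 10.15.
Lower fence = Q1 − 2·IQR = 32.65 − 20.30 = 12.35.
Upper fence = Q3 + 2·IQR = 42.80 + 20.30 = 63.10.
83.3 > 63.10 → outlier.
91.8 > 63.10 → outlier.
All remaining values lie within [12.35, 63.10].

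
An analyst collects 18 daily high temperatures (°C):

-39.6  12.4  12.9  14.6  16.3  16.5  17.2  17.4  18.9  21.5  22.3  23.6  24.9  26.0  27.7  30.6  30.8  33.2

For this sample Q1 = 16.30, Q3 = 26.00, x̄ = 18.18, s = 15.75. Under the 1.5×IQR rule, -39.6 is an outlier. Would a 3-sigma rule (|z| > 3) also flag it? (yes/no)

z = (-39.6 − 18.18) / 15.75 = -3.67.
|z| = 3.67 > 3.

yes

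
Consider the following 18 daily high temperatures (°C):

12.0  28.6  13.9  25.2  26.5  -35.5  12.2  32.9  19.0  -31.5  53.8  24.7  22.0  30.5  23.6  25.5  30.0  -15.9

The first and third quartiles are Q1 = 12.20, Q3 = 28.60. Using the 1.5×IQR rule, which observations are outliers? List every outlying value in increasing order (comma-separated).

-35.5, -31.5, -15.9, 53.8

IQR = Q3 − Q1 = 28.60 − 12.20 = 16.40.
Lower fence = Q1 − 1.5·IQR = 12.20 − 24.60 = -12.40.
Upper fence = Q3 + 1.5·IQR = 28.60 + 24.60 = 53.20.
-35.5 < -12.40 → outlier.
-31.5 < -12.40 → outlier.
-15.9 < -12.40 → outlier.
53.8 > 53.20 → outlier.
All remaining values lie within [-12.40, 53.20].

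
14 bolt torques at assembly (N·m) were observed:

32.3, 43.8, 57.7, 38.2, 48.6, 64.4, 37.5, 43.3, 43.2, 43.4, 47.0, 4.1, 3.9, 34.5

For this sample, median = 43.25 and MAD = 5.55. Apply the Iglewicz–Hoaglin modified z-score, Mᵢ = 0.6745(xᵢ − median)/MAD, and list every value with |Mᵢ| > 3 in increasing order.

3.9, 4.1

|Mᵢ| > 3 ⇔ |xᵢ − 43.25| > 3·5.55/0.6745 = 24.68.
So outliers lie outside [18.57, 67.93].
3.9: M = -4.78 → outlier.
4.1: M = -4.76 → outlier.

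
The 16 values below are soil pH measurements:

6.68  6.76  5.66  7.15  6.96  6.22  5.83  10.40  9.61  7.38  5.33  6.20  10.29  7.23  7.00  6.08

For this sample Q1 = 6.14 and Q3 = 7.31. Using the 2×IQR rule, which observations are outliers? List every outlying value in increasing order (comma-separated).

IQR = Q3 − Q1 = 7.31 − 6.14 = 1.17.
Lower fence = Q1 − 2·IQR = 6.14 − 2.34 = 3.80.
Upper fence = Q3 + 2·IQR = 7.31 + 2.34 = 9.65.
10.29 > 9.65 → outlier.
10.40 > 9.65 → outlier.
All remaining values lie within [3.80, 9.65].

10.29, 10.40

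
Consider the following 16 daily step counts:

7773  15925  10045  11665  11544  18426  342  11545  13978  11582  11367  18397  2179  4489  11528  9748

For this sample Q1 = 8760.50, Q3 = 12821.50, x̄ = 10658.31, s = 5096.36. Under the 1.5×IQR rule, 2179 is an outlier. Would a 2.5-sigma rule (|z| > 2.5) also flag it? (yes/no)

no

z = (2179 − 10658.31) / 5096.36 = -1.66.
|z| = 1.66 ≤ 2.5.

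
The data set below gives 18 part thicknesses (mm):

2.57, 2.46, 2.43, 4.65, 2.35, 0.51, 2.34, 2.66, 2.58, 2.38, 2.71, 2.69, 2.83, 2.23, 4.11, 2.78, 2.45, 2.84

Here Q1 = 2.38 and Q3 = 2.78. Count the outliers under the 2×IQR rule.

IQR = 0.40; fences at 2.38 − 0.80 = 1.58 and 2.78 + 0.80 = 3.58.
Outside the cutoffs: 0.51, 4.11, 4.65.

3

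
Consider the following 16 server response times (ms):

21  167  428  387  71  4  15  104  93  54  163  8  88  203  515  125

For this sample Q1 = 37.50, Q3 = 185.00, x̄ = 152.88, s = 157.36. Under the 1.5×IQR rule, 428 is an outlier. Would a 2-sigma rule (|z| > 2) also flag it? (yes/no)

z = (428 − 152.88) / 157.36 = 1.75.
|z| = 1.75 ≤ 2.

no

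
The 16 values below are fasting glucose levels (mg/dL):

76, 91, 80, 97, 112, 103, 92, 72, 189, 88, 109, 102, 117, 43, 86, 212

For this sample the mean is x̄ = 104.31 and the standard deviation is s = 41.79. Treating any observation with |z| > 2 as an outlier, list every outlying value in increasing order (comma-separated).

Cutoffs at x̄ ± 2s: 104.31 ± 2·41.79 = [20.73, 187.89].
189: z = 2.03, |z| > 2 → outlier.
212: z = 2.58, |z| > 2 → outlier.
Every other value lies within [20.73, 187.89].

189, 212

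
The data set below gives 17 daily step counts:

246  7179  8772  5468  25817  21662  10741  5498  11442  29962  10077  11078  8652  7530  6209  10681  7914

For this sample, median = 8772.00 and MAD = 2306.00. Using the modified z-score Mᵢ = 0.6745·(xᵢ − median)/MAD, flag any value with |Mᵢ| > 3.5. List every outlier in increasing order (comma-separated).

21662, 25817, 29962

|Mᵢ| > 3.5 ⇔ |xᵢ − 8772.00| > 3.5·2306.00/0.6745 = 11965.90.
So outliers lie outside [-3193.90, 20737.90].
21662: M = 3.77 → outlier.
25817: M = 4.99 → outlier.
29962: M = 6.20 → outlier.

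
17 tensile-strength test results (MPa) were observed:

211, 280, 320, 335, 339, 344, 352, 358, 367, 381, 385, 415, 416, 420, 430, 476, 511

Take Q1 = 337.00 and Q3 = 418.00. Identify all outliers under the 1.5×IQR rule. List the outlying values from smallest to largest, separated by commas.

211

IQR = Q3 − Q1 = 418.00 − 337.00 = 81.00.
Lower fence = Q1 − 1.5·IQR = 337.00 − 121.50 = 215.50.
Upper fence = Q3 + 1.5·IQR = 418.00 + 121.50 = 539.50.
211 < 215.50 → outlier.
All remaining values lie within [215.50, 539.50].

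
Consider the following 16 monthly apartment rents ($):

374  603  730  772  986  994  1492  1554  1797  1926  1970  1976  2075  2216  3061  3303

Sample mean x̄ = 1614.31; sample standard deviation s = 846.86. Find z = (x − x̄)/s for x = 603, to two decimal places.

-1.19

z = (603 − 1614.31) / 846.86 = -1.19.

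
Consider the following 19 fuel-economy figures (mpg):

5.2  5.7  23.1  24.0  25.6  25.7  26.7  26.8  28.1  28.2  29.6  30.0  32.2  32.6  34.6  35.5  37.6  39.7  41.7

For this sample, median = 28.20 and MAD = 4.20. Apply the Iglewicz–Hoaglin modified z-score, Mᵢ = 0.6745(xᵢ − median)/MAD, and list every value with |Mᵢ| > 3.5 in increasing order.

5.2, 5.7

|Mᵢ| > 3.5 ⇔ |xᵢ − 28.20| > 3.5·4.20/0.6745 = 21.79.
So outliers lie outside [6.41, 49.99].
5.2: M = -3.69 → outlier.
5.7: M = -3.61 → outlier.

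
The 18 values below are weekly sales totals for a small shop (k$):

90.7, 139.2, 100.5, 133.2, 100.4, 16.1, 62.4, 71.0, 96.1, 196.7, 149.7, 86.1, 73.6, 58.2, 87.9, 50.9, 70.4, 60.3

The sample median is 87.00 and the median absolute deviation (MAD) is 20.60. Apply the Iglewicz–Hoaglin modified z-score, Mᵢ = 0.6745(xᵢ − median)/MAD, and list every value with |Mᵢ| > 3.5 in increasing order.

|Mᵢ| > 3.5 ⇔ |xᵢ − 87.00| > 3.5·20.60/0.6745 = 106.89.
So outliers lie outside [-19.89, 193.89].
196.7: M = 3.59 → outlier.

196.7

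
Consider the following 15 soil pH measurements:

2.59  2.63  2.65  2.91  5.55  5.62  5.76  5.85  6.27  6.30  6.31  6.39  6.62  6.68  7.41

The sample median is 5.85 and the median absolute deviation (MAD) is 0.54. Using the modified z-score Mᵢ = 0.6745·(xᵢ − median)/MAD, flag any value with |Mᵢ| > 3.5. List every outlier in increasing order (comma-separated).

|Mᵢ| > 3.5 ⇔ |xᵢ − 5.85| > 3.5·0.54/0.6745 = 2.80.
So outliers lie outside [3.05, 8.65].
2.59: M = -4.07 → outlier.
2.63: M = -4.02 → outlier.
2.65: M = -4.00 → outlier.
2.91: M = -3.67 → outlier.

2.59, 2.63, 2.65, 2.91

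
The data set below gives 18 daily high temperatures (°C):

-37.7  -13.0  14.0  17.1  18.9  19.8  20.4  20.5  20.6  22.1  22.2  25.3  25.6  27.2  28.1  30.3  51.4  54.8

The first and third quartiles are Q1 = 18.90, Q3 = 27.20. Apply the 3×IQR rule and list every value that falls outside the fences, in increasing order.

-37.7, -13.0, 54.8

IQR = Q3 − Q1 = 27.20 − 18.90 = 8.30.
Lower fence = Q1 − 3·IQR = 18.90 − 24.90 = -6.00.
Upper fence = Q3 + 3·IQR = 27.20 + 24.90 = 52.10.
-37.7 < -6.00 → outlier.
-13.0 < -6.00 → outlier.
54.8 > 52.10 → outlier.
All remaining values lie within [-6.00, 52.10].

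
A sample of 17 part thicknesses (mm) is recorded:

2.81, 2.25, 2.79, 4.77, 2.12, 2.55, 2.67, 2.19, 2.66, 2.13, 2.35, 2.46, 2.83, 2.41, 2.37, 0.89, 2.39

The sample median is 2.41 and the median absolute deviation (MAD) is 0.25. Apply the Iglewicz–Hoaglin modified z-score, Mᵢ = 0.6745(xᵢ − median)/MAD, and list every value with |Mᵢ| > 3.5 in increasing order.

0.89, 4.77

|Mᵢ| > 3.5 ⇔ |xᵢ − 2.41| > 3.5·0.25/0.6745 = 1.30.
So outliers lie outside [1.11, 3.71].
0.89: M = -4.10 → outlier.
4.77: M = 6.37 → outlier.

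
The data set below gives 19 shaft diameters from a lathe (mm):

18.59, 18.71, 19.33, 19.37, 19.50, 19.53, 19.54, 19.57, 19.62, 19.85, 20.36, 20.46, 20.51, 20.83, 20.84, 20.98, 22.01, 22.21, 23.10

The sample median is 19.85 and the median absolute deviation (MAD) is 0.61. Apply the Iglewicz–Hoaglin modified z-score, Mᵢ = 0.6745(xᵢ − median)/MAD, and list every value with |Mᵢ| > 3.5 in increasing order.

23.10

|Mᵢ| > 3.5 ⇔ |xᵢ − 19.85| > 3.5·0.61/0.6745 = 3.17.
So outliers lie outside [16.68, 23.02].
23.10: M = 3.59 → outlier.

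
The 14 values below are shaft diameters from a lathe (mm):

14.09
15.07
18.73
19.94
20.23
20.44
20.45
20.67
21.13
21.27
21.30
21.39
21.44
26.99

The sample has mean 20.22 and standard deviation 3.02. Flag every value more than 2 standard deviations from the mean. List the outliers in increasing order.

Cutoffs at x̄ ± 2s: 20.22 ± 2·3.02 = [14.18, 26.26].
14.09: z = -2.03, |z| > 2 → outlier.
26.99: z = 2.24, |z| > 2 → outlier.
Every other value lies within [14.18, 26.26].

14.09, 26.99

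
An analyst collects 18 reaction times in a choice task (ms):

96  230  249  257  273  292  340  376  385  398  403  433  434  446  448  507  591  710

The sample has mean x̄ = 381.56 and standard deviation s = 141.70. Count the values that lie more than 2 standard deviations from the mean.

Cutoffs: x̄ ± 2s = [98.16, 664.96].
Outside the cutoffs: 96, 710.

2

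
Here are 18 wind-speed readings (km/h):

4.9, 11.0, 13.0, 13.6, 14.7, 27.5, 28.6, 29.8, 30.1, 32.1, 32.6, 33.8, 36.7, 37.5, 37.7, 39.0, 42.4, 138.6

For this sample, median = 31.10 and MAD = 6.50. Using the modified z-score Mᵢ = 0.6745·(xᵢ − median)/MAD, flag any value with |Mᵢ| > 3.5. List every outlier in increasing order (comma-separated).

138.6

|Mᵢ| > 3.5 ⇔ |xᵢ − 31.10| > 3.5·6.50/0.6745 = 33.73.
So outliers lie outside [-2.63, 64.83].
138.6: M = 11.16 → outlier.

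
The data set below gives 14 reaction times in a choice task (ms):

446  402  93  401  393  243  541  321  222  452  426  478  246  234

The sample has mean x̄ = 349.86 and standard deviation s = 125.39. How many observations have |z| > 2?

Cutoffs: x̄ ± 2s = [99.08, 600.64].
Outside the cutoffs: 93.

1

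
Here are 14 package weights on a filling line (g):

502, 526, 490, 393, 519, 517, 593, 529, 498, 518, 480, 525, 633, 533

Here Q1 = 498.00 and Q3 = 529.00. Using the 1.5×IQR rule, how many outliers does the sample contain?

3

IQR = 31.00; fences at 498.00 − 46.50 = 451.50 and 529.00 + 46.50 = 575.50.
Outside the cutoffs: 393, 593, 633.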